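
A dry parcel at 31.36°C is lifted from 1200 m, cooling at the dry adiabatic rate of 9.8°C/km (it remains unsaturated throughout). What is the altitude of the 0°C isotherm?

Height above start = (31.36 − 0) / 9.8 = 3.2 km
Altitude = 1200 m + 3200 m = 4400 m

4400 m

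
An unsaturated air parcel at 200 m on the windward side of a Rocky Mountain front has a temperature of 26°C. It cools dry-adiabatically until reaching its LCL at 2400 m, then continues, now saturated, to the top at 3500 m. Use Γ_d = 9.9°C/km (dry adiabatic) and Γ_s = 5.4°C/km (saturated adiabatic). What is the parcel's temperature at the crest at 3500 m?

Dry to 2400 m: -9.9 × 2.2 km = -21.78°C, so T = 4.22°C.
Saturated to 3500 m: -5.4 × 1.1 km = -5.94°C, so T = -1.72°C.

-1.72°C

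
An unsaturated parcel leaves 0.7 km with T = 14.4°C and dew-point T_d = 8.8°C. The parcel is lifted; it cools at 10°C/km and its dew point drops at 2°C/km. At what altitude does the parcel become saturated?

T and T_d converge at 10 − 2 = 8°C per km
Height above start = (14.4 − 8.8) / 8 = 0.7 km
LCL altitude = 700 m + 700 m = 1400 m

1.4 km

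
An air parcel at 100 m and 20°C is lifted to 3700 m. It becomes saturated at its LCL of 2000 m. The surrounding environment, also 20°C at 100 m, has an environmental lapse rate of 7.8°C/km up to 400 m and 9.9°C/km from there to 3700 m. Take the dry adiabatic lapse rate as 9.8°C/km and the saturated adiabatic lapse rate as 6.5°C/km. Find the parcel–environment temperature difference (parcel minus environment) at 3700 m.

Parcel:
  From 100 m to 2000 m (dry): cools by 9.8 × 1.9 = 18.62°C, giving 1.38°C.
  From 2000 m to 3700 m (saturated): cools by 6.5 × 1.7 = 11.05°C, giving -9.67°C.
Environment:
  From 100 m to 400 m (environment, lower layer): cools by 7.8 × 0.3 = 2.34°C, giving 17.66°C.
  From 400 m to 3700 m (environment, upper layer): cools by 9.9 × 3.3 = 32.67°C, giving -15.01°C.
T_parcel − T_env = -9.67 − (-15.01) = +5.34°C

+5.34°C (parcel warmer than environment)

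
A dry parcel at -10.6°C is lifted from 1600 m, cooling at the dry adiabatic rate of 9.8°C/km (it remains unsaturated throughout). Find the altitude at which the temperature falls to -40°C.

4600 m

Height above start = (-10.6 − (-40)) / 9.8 = 3 km
Altitude = 1600 m + 3000 m = 4600 m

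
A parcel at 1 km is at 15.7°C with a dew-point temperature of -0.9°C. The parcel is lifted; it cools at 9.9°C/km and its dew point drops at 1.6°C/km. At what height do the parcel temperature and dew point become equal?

T and T_d converge at 9.9 − 1.6 = 8.3°C per km
Height above start = (15.7 − (-0.9)) / 8.3 = 2 km
LCL altitude = 1000 m + 2000 m = 3000 m

3 km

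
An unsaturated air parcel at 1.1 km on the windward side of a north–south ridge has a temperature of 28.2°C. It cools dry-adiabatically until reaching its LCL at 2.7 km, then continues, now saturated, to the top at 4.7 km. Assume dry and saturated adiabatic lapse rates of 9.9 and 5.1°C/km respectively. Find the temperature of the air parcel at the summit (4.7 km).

2.16°C

1100–2700 m, dry: Δz = 1.6 km ⇒ ΔT = -15.84°C; T = 12.36°C
2700–4700 m, saturated: Δz = 2 km ⇒ ΔT = -10.2°C; T = 2.16°C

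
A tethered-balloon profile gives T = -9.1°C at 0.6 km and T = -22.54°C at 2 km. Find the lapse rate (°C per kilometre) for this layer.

Γ = −ΔT/Δz = (-9.1 − (-22.54)) / (2000 − 600) m
  = 13.44°C / 1.4 km = 9.6°C/km

9.6°C/km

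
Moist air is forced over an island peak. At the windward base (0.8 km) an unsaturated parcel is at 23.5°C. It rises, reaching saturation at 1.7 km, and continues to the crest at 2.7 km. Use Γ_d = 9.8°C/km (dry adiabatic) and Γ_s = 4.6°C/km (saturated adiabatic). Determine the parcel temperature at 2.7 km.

10.08°C

800–1700 m, dry: Δz = 0.9 km ⇒ ΔT = -8.82°C; T = 14.68°C
1700–2700 m, saturated: Δz = 1 km ⇒ ΔT = -4.6°C; T = 10.08°C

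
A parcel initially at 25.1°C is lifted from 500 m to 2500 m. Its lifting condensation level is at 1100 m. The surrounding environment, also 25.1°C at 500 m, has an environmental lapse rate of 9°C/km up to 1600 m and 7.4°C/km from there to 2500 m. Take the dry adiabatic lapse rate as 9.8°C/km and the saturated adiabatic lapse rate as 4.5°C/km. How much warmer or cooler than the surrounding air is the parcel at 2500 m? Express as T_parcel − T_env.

+4.38°C (parcel warmer than environment)

Parcel:
  From 500 m to 1100 m (dry): cools by 9.8 × 0.6 = 5.88°C, giving 19.22°C.
  From 1100 m to 2500 m (saturated): cools by 4.5 × 1.4 = 6.3°C, giving 12.92°C.
Environment:
  From 500 m to 1600 m (environment, lower layer): cools by 9 × 1.1 = 9.9°C, giving 15.2°C.
  From 1600 m to 2500 m (environment, upper layer): cools by 7.4 × 0.9 = 6.66°C, giving 8.54°C.
T_parcel − T_env = 12.92 − 8.54 = +4.38°C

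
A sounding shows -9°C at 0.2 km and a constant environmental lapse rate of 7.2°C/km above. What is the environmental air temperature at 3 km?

-29.16°C

Environmental to 3000 m: -7.2 × 2.8 km = -20.16°C, so T = -29.16°C.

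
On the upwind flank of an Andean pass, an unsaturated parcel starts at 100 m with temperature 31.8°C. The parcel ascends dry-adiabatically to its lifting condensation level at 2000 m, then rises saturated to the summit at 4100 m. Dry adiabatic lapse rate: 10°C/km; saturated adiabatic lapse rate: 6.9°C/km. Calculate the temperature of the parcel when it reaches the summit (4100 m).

-1.69°C

100–2000 m, dry: Δz = 1.9 km ⇒ ΔT = -19°C; T = 12.8°C
2000–4100 m, saturated: Δz = 2.1 km ⇒ ΔT = -14.49°C; T = -1.69°C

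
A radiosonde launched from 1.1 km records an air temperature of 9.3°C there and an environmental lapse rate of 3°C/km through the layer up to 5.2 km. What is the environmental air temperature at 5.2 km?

-3°C

Environmental to 5200 m: -3 × 4.1 km = -12.3°C, so T = -3°C.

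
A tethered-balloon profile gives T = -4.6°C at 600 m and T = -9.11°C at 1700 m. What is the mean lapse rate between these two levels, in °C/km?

4.1°C/km

Γ = −ΔT/Δz = (-4.6 − (-9.11)) / (1700 − 600) m
  = 4.51°C / 1.1 km = 4.1°C/km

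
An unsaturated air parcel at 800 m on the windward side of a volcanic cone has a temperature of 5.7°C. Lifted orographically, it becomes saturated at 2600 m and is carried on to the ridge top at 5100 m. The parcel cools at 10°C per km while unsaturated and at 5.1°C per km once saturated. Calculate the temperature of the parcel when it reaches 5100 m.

-25.05°C

800 → 2600 m (dry, 10°C/km): ΔT = -10 × 1.8 = -18°C → T = -12.3°C
2600 → 5100 m (saturated, 5.1°C/km): ΔT = -5.1 × 2.5 = -12.75°C → T = -25.05°C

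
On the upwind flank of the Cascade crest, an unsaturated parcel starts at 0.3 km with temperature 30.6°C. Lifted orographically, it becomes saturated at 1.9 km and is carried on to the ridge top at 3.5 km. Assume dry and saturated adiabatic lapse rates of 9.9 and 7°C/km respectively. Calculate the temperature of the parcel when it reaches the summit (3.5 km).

3.56°C

300 → 1900 m (dry, 9.9°C/km): ΔT = -9.9 × 1.6 = -15.84°C → T = 14.76°C
1900 → 3500 m (saturated, 7°C/km): ΔT = -7 × 1.6 = -11.2°C → T = 3.56°C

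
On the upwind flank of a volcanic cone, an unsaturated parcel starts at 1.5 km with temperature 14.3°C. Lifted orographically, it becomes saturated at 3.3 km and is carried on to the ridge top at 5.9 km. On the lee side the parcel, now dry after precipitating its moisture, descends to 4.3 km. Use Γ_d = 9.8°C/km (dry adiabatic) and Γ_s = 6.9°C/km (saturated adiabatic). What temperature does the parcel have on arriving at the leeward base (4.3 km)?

-5.6°C

Dry to 3300 m: -9.8 × 1.8 km = -17.64°C, so T = -3.34°C.
Saturated to 5900 m: -6.9 × 2.6 km = -17.94°C, so T = -21.28°C.
Dry descent to 4300 m: +9.8 × 1.6 km = +15.68°C, so T = -5.6°C.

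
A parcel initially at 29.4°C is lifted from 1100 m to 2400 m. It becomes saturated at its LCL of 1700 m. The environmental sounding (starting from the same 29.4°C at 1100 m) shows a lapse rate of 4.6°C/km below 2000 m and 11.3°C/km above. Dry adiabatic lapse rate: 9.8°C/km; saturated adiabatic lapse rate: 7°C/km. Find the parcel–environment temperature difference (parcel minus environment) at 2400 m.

Parcel:
  Dry to 1700 m: -9.8 × 0.6 km = -5.88°C, so T = 23.52°C.
  Saturated to 2400 m: -7 × 0.7 km = -4.9°C, so T = 18.62°C.
Environment:
  Environment, lower layer to 2000 m: -4.6 × 0.9 km = -4.14°C, so T = 25.26°C.
  Environment, upper layer to 2400 m: -11.3 × 0.4 km = -4.52°C, so T = 20.74°C.
T_parcel − T_env = 18.62 − 20.74 = -2.12°C

-2.12°C (parcel cooler than environment)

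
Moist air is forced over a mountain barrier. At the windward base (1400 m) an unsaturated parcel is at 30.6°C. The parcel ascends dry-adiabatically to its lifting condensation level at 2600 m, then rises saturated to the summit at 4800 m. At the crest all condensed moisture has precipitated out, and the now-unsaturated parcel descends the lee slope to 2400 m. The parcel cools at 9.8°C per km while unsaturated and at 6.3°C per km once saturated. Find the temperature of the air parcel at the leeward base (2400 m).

Dry to 2600 m: -9.8 × 1.2 km = -11.76°C, so T = 18.84°C.
Saturated to 4800 m: -6.3 × 2.2 km = -13.86°C, so T = 4.98°C.
Dry descent to 2400 m: +9.8 × 2.4 km = +23.52°C, so T = 28.5°C.

28.5°C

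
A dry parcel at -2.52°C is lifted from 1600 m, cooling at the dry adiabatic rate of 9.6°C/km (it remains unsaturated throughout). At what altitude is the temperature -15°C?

2900 m

Height above start = (-2.52 − (-15)) / 9.6 = 1.3 km
Altitude = 1600 m + 1300 m = 2900 m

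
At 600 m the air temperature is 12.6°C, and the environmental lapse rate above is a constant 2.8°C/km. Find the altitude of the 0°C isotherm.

Height above start = (12.6 − 0) / 2.8 = 4.5 km
Altitude = 600 m + 4500 m = 5100 m

5100 m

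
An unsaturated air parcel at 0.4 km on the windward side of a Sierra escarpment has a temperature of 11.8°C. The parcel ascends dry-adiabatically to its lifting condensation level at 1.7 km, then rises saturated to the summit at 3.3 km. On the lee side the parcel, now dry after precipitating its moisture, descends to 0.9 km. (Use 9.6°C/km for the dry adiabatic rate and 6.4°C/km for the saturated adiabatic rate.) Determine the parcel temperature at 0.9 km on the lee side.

Dry to 1700 m: -9.6 × 1.3 km = -12.48°C, so T = -0.68°C.
Saturated to 3300 m: -6.4 × 1.6 km = -10.24°C, so T = -10.92°C.
Dry descent to 900 m: +9.6 × 2.4 km = +23.04°C, so T = 12.12°C.

12.12°C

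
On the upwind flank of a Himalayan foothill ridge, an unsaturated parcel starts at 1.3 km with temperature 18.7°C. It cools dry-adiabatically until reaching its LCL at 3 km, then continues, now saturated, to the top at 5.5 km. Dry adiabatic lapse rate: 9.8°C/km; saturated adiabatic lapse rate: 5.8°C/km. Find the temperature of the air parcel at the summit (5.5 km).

1300–3000 m, dry: Δz = 1.7 km ⇒ ΔT = -16.66°C; T = 2.04°C
3000–5500 m, saturated: Δz = 2.5 km ⇒ ΔT = -14.5°C; T = -12.46°C

-12.46°C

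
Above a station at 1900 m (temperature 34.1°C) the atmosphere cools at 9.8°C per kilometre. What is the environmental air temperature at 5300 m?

0.78°C

1900–5300 m, environmental: Δz = 3.4 km ⇒ ΔT = -33.32°C; T = 0.78°C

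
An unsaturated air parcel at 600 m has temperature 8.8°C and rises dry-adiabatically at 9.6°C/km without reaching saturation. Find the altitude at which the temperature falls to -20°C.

3600 m

Height above start = (8.8 − (-20)) / 9.6 = 3 km
Altitude = 600 m + 3000 m = 3600 m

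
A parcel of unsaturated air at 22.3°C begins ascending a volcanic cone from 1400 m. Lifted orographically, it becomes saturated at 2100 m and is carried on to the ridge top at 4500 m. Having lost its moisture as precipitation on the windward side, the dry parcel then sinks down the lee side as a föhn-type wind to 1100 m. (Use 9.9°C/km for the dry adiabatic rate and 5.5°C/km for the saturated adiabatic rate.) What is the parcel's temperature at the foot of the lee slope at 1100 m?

35.83°C

1400–2100 m, dry: Δz = 0.7 km ⇒ ΔT = -6.93°C; T = 15.37°C
2100–4500 m, saturated: Δz = 2.4 km ⇒ ΔT = -13.2°C; T = 2.17°C
4500–1100 m, dry descent: Δz = 3.4 km ⇒ ΔT = +33.66°C; T = 35.83°C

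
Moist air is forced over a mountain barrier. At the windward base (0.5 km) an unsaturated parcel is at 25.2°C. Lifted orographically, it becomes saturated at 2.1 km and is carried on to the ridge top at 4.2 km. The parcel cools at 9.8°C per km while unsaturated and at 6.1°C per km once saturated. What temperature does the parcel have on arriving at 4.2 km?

-3.29°C

500–2100 m, dry: Δz = 1.6 km ⇒ ΔT = -15.68°C; T = 9.52°C
2100–4200 m, saturated: Δz = 2.1 km ⇒ ΔT = -12.81°C; T = -3.29°C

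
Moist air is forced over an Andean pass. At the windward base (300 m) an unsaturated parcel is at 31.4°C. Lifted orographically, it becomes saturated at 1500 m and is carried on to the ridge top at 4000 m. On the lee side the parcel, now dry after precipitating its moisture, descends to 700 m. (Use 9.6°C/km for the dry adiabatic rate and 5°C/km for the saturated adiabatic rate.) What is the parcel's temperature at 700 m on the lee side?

39.06°C

Dry to 1500 m: -9.6 × 1.2 km = -11.52°C, so T = 19.88°C.
Saturated to 4000 m: -5 × 2.5 km = -12.5°C, so T = 7.38°C.
Dry descent to 700 m: +9.6 × 3.3 km = +31.68°C, so T = 39.06°C.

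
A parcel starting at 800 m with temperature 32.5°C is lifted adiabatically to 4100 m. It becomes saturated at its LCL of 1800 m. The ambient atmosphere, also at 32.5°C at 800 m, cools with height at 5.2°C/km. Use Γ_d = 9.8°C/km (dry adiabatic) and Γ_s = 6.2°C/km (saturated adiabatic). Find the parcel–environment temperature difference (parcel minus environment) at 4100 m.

Parcel:
  From 800 m to 1800 m (dry): cools by 9.8 × 1 = 9.8°C, giving 22.7°C.
  From 1800 m to 4100 m (saturated): cools by 6.2 × 2.3 = 14.26°C, giving 8.44°C.
Environment:
  From 800 m to 4100 m (environment): cools by 5.2 × 3.3 = 17.16°C, giving 15.34°C.
T_parcel − T_env = 8.44 − 15.34 = -6.9°C

-6.9°C (parcel cooler than environment)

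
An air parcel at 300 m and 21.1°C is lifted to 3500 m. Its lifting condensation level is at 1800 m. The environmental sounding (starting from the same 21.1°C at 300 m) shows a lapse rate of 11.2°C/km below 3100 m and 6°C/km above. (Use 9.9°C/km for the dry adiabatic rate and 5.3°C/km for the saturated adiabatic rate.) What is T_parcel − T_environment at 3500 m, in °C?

Parcel:
  300–1800 m, dry: Δz = 1.5 km ⇒ ΔT = -14.85°C; T = 6.25°C
  1800–3500 m, saturated: Δz = 1.7 km ⇒ ΔT = -9.01°C; T = -2.76°C
Environment:
  300–3100 m, environment, lower layer: Δz = 2.8 km ⇒ ΔT = -31.36°C; T = -10.26°C
  3100–3500 m, environment, upper layer: Δz = 0.4 km ⇒ ΔT = -2.4°C; T = -12.66°C
T_parcel − T_env = -2.76 − (-12.66) = +9.9°C

+9.9°C (parcel warmer than environment)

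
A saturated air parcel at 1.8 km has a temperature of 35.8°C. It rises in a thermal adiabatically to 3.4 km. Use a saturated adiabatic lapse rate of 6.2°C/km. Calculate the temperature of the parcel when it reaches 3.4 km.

25.88°C

1800 → 3400 m (saturated adiabatic, 6.2°C/km): ΔT = -6.2 × 1.6 = -9.92°C → T = 25.88°C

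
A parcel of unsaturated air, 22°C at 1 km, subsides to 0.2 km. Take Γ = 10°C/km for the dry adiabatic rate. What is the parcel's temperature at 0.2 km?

From 1000 m to 200 m (dry adiabatic): warms by 10 × 0.8 = 8°C, giving 30°C.

30°C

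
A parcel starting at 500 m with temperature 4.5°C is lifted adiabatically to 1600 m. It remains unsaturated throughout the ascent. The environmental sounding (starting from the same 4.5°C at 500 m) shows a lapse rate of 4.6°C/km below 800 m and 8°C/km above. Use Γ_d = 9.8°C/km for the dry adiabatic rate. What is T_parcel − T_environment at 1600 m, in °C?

-3°C (parcel cooler than environment)

Parcel:
  500 → 1600 m (dry, 9.8°C/km): ΔT = -9.8 × 1.1 = -10.78°C → T = -6.28°C
Environment:
  500 → 800 m (environment, lower layer, 4.6°C/km): ΔT = -4.6 × 0.3 = -1.38°C → T = 3.12°C
  800 → 1600 m (environment, upper layer, 8°C/km): ΔT = -8 × 0.8 = -6.4°C → T = -3.28°C
T_parcel − T_env = -6.28 − (-3.28) = -3°C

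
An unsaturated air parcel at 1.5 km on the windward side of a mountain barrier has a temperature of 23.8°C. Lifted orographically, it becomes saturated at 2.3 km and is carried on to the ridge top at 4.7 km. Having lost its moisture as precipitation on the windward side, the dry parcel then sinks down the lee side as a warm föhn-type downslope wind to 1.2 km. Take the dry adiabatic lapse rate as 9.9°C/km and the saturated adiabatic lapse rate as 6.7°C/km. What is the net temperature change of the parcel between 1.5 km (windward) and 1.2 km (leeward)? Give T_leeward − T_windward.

+10.65°C

1500 → 2300 m (dry, 9.9°C/km): ΔT = -9.9 × 0.8 = -7.92°C → T = 15.88°C
2300 → 4700 m (saturated, 6.7°C/km): ΔT = -6.7 × 2.4 = -16.08°C → T = -0.2°C
4700 → 1200 m (dry descent, 9.9°C/km): ΔT = +9.9 × 3.5 = +34.65°C → T = 34.45°C
Net change vs windward start: 34.45 − 23.8 = +10.65°C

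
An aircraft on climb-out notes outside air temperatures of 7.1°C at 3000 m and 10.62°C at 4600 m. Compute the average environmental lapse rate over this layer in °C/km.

-2.2°C/km

Γ = −ΔT/Δz = (7.1 − 10.62) / (4600 − 3000) m
  = -3.52°C / 1.6 km = -2.2°C/km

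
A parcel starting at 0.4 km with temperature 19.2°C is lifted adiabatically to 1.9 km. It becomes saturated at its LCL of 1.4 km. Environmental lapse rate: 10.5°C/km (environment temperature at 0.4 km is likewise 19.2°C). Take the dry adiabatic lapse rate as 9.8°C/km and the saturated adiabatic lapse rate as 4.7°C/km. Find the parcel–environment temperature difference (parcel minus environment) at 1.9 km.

+3.6°C (parcel warmer than environment)

Parcel:
  From 400 m to 1400 m (dry): cools by 9.8 × 1 = 9.8°C, giving 9.4°C.
  From 1400 m to 1900 m (saturated): cools by 4.7 × 0.5 = 2.35°C, giving 7.05°C.
Environment:
  From 400 m to 1900 m (environment): cools by 10.5 × 1.5 = 15.75°C, giving 3.45°C.
T_parcel − T_env = 7.05 − 3.45 = +3.6°C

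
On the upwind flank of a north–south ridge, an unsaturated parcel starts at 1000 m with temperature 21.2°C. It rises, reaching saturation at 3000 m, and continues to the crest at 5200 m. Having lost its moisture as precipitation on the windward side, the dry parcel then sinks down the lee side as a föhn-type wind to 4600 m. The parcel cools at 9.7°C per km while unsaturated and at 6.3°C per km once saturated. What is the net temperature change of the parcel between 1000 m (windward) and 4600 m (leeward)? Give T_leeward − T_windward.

-27.44°C

1000–3000 m, dry: Δz = 2 km ⇒ ΔT = -19.4°C; T = 1.8°C
3000–5200 m, saturated: Δz = 2.2 km ⇒ ΔT = -13.86°C; T = -12.06°C
5200–4600 m, dry descent: Δz = 0.6 km ⇒ ΔT = +5.82°C; T = -6.24°C
Net change vs windward start: -6.24 − 21.2 = -27.44°C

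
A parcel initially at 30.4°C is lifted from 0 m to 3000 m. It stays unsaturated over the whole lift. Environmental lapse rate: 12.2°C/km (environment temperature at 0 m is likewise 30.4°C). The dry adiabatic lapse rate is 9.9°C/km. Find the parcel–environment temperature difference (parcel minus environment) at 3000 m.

Parcel:
  Dry to 3000 m: -9.9 × 3 km = -29.7°C, so T = 0.7°C.
Environment:
  Environment to 3000 m: -12.2 × 3 km = -36.6°C, so T = -6.2°C.
T_parcel − T_env = 0.7 − (-6.2) = +6.9°C

+6.9°C (parcel warmer than environment)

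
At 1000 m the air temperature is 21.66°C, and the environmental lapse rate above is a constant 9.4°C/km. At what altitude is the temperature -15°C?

4900 m

Height above start = (21.66 − (-15)) / 9.4 = 3.9 km
Altitude = 1000 m + 3900 m = 4900 m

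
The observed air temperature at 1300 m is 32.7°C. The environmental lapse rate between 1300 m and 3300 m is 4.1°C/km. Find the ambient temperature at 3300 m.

24.5°C

Environmental to 3300 m: -4.1 × 2 km = -8.2°C, so T = 24.5°C.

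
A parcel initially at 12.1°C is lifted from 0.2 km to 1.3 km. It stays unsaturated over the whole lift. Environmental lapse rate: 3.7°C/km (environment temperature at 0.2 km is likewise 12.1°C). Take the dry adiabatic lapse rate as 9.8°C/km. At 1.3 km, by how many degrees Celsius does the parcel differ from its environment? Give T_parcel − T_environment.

-6.71°C (parcel cooler than environment)

Parcel:
  Dry to 1300 m: -9.8 × 1.1 km = -10.78°C, so T = 1.32°C.
Environment:
  Environment to 1300 m: -3.7 × 1.1 km = -4.07°C, so T = 8.03°C.
T_parcel − T_env = 1.32 − 8.03 = -6.71°C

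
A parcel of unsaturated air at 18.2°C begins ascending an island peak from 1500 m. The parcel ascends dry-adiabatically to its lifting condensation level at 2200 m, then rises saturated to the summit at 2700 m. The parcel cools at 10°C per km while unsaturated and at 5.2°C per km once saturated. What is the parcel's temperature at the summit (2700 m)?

1500 → 2200 m (dry, 10°C/km): ΔT = -10 × 0.7 = -7°C → T = 11.2°C
2200 → 2700 m (saturated, 5.2°C/km): ΔT = -5.2 × 0.5 = -2.6°C → T = 8.6°C

8.6°C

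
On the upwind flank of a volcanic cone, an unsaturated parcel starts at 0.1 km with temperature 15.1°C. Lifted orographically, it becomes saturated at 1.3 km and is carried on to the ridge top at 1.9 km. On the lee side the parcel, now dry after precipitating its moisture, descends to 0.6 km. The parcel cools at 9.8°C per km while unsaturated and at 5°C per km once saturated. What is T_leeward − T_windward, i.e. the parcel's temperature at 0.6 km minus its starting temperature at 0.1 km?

Dry to 1300 m: -9.8 × 1.2 km = -11.76°C, so T = 3.34°C.
Saturated to 1900 m: -5 × 0.6 km = -3°C, so T = 0.34°C.
Dry descent to 600 m: +9.8 × 1.3 km = +12.74°C, so T = 13.08°C.
Net change vs windward start: 13.08 − 15.1 = -2.02°C

-2.02°C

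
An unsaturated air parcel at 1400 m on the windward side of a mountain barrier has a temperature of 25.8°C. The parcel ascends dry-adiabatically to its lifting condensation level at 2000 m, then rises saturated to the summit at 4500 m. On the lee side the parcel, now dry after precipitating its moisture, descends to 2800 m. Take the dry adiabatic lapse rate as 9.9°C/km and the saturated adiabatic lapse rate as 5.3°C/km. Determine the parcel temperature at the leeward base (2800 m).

From 1400 m to 2000 m (dry): cools by 9.9 × 0.6 = 5.94°C, giving 19.86°C.
From 2000 m to 4500 m (saturated): cools by 5.3 × 2.5 = 13.25°C, giving 6.61°C.
From 4500 m to 2800 m (dry descent): warms by 9.9 × 1.7 = 16.83°C, giving 23.44°C.

23.44°C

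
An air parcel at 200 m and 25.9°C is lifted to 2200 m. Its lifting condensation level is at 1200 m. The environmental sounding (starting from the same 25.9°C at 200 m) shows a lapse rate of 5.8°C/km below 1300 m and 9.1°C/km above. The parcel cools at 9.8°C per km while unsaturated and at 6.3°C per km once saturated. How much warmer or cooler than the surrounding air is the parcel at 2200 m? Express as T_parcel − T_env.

-1.53°C (parcel cooler than environment)

Parcel:
  From 200 m to 1200 m (dry): cools by 9.8 × 1 = 9.8°C, giving 16.1°C.
  From 1200 m to 2200 m (saturated): cools by 6.3 × 1 = 6.3°C, giving 9.8°C.
Environment:
  From 200 m to 1300 m (environment, lower layer): cools by 5.8 × 1.1 = 6.38°C, giving 19.52°C.
  From 1300 m to 2200 m (environment, upper layer): cools by 9.1 × 0.9 = 8.19°C, giving 11.33°C.
T_parcel − T_env = 9.8 − 11.33 = -1.53°C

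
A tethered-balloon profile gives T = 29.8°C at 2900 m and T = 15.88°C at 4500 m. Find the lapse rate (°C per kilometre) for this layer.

Γ = −ΔT/Δz = (29.8 − 15.88) / (4500 − 2900) m
  = 13.92°C / 1.6 km = 8.7°C/km

8.7°C/km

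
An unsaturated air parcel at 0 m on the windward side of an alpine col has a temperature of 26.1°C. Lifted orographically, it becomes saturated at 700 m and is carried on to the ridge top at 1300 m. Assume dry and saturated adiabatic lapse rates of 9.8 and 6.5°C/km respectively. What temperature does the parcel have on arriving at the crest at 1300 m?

15.34°C

From 0 m to 700 m (dry): cools by 9.8 × 0.7 = 6.86°C, giving 19.24°C.
From 700 m to 1300 m (saturated): cools by 6.5 × 0.6 = 3.9°C, giving 15.34°C.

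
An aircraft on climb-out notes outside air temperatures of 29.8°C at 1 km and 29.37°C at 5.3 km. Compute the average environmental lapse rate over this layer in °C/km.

0.1°C/km

Γ = −ΔT/Δz = (29.8 − 29.37) / (5300 − 1000) m
  = 0.43°C / 4.3 km = 0.1°C/km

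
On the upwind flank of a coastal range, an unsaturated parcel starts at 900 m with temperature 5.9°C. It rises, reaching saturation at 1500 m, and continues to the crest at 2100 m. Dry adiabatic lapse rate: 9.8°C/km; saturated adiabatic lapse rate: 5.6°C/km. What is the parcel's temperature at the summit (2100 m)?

From 900 m to 1500 m (dry): cools by 9.8 × 0.6 = 5.88°C, giving 0.02°C.
From 1500 m to 2100 m (saturated): cools by 5.6 × 0.6 = 3.36°C, giving -3.34°C.

-3.34°C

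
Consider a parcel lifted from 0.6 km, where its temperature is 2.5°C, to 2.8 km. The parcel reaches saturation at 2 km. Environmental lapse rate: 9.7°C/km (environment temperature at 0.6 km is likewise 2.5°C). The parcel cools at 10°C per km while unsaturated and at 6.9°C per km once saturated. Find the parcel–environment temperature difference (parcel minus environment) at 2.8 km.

Parcel:
  Dry to 2000 m: -10 × 1.4 km = -14°C, so T = -11.5°C.
  Saturated to 2800 m: -6.9 × 0.8 km = -5.52°C, so T = -17.02°C.
Environment:
  Environment to 2800 m: -9.7 × 2.2 km = -21.34°C, so T = -18.84°C.
T_parcel − T_env = -17.02 − (-18.84) = +1.82°C

+1.82°C (parcel warmer than environment)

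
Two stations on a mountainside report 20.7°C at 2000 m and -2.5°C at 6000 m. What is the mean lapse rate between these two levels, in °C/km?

Γ = −ΔT/Δz = (20.7 − (-2.5)) / (6000 − 2000) m
  = 23.2°C / 4 km = 5.8°C/km

5.8°C/km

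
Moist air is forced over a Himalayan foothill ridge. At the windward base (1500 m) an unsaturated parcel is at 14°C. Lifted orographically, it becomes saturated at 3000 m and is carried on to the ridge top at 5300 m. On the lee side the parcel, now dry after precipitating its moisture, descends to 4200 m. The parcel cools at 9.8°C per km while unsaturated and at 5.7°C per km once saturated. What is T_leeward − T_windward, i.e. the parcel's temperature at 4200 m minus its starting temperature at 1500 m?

From 1500 m to 3000 m (dry): cools by 9.8 × 1.5 = 14.7°C, giving -0.7°C.
From 3000 m to 5300 m (saturated): cools by 5.7 × 2.3 = 13.11°C, giving -13.81°C.
From 5300 m to 4200 m (dry descent): warms by 9.8 × 1.1 = 10.78°C, giving -3.03°C.
Net change vs windward start: -3.03 − 14 = -17.03°C

-17.03°C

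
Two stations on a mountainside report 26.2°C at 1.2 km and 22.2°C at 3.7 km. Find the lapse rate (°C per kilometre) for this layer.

1.6°C/km

Γ = −ΔT/Δz = (26.2 − 22.2) / (3700 − 1200) m
  = 4°C / 2.5 km = 1.6°C/km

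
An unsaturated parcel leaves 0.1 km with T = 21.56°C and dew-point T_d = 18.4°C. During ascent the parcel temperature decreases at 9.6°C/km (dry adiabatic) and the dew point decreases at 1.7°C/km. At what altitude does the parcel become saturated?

0.5 km

T and T_d converge at 9.6 − 1.7 = 7.9°C per km
Height above start = (21.56 − 18.4) / 7.9 = 0.4 km
LCL altitude = 100 m + 400 m = 500 m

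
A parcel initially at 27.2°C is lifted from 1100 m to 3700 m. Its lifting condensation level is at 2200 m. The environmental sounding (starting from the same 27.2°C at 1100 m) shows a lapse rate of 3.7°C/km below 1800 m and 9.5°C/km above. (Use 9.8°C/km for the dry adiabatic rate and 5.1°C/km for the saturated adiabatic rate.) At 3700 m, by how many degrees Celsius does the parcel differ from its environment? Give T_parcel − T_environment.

Parcel:
  1100–2200 m, dry: Δz = 1.1 km ⇒ ΔT = -10.78°C; T = 16.42°C
  2200–3700 m, saturated: Δz = 1.5 km ⇒ ΔT = -7.65°C; T = 8.77°C
Environment:
  1100–1800 m, environment, lower layer: Δz = 0.7 km ⇒ ΔT = -2.59°C; T = 24.61°C
  1800–3700 m, environment, upper layer: Δz = 1.9 km ⇒ ΔT = -18.05°C; T = 6.56°C
T_parcel − T_env = 8.77 − 6.56 = +2.21°C

+2.21°C (parcel warmer than environment)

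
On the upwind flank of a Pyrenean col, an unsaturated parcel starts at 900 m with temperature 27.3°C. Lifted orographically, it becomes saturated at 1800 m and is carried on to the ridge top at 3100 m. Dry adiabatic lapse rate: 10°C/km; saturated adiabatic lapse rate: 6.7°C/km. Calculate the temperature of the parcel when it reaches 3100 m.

From 900 m to 1800 m (dry): cools by 10 × 0.9 = 9°C, giving 18.3°C.
From 1800 m to 3100 m (saturated): cools by 6.7 × 1.3 = 8.71°C, giving 9.59°C.

9.59°C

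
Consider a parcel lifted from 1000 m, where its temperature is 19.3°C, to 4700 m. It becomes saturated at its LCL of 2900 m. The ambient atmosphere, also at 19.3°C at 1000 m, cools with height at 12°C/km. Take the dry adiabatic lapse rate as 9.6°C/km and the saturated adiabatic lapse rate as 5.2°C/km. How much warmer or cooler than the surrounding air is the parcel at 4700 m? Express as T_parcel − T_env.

Parcel:
  1000 → 2900 m (dry, 9.6°C/km): ΔT = -9.6 × 1.9 = -18.24°C → T = 1.06°C
  2900 → 4700 m (saturated, 5.2°C/km): ΔT = -5.2 × 1.8 = -9.36°C → T = -8.3°C
Environment:
  1000 → 4700 m (environment, 12°C/km): ΔT = -12 × 3.7 = -44.4°C → T = -25.1°C
T_parcel − T_env = -8.3 − (-25.1) = +16.8°C

+16.8°C (parcel warmer than environment)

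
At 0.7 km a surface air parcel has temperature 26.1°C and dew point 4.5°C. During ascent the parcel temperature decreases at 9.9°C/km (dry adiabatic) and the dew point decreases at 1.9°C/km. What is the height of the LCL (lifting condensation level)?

T and T_d converge at 9.9 − 1.9 = 8°C per km
Height above start = (26.1 − 4.5) / 8 = 2.7 km
LCL altitude = 700 m + 2700 m = 3400 m

3.4 km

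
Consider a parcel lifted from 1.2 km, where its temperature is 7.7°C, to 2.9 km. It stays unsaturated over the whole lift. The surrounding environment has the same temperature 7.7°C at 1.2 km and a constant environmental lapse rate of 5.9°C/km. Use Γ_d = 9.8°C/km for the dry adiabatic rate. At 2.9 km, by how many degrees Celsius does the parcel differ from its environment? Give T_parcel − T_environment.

Parcel:
  1200 → 2900 m (dry, 9.8°C/km): ΔT = -9.8 × 1.7 = -16.66°C → T = -8.96°C
Environment:
  1200 → 2900 m (environment, 5.9°C/km): ΔT = -5.9 × 1.7 = -10.03°C → T = -2.33°C
T_parcel − T_env = -8.96 − (-2.33) = -6.63°C

-6.63°C (parcel cooler than environment)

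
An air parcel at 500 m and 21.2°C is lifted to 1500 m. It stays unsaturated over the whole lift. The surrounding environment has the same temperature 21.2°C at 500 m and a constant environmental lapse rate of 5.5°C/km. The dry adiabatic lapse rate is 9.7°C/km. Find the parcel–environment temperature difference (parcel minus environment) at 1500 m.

Parcel:
  Dry to 1500 m: -9.7 × 1 km = -9.7°C, so T = 11.5°C.
Environment:
  Environment to 1500 m: -5.5 × 1 km = -5.5°C, so T = 15.7°C.
T_parcel − T_env = 11.5 − 15.7 = -4.2°C

-4.2°C (parcel cooler than environment)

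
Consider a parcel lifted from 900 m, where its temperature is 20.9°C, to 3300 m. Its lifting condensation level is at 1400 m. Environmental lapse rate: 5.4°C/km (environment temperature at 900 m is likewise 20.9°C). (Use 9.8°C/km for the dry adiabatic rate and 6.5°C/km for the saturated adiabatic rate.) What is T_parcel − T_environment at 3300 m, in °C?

-4.29°C (parcel cooler than environment)

Parcel:
  900–1400 m, dry: Δz = 0.5 km ⇒ ΔT = -4.9°C; T = 16°C
  1400–3300 m, saturated: Δz = 1.9 km ⇒ ΔT = -12.35°C; T = 3.65°C
Environment:
  900–3300 m, environment: Δz = 2.4 km ⇒ ΔT = -12.96°C; T = 7.94°C
T_parcel − T_env = 3.65 − 7.94 = -4.29°C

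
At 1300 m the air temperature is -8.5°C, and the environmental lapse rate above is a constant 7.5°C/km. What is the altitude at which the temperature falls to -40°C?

5500 m

Height above start = (-8.5 − (-40)) / 7.5 = 4.2 km
Altitude = 1300 m + 4200 m = 5500 m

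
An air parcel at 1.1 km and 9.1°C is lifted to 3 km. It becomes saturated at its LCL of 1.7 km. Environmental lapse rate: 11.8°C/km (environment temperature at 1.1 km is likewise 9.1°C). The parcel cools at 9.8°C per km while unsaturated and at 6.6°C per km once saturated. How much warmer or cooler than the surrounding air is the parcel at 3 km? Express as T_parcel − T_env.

+7.96°C (parcel warmer than environment)

Parcel:
  From 1100 m to 1700 m (dry): cools by 9.8 × 0.6 = 5.88°C, giving 3.22°C.
  From 1700 m to 3000 m (saturated): cools by 6.6 × 1.3 = 8.58°C, giving -5.36°C.
Environment:
  From 1100 m to 3000 m (environment): cools by 11.8 × 1.9 = 22.42°C, giving -13.32°C.
T_parcel − T_env = -5.36 − (-13.32) = +7.96°C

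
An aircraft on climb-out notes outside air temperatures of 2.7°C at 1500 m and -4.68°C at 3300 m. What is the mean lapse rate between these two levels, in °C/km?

Γ = −ΔT/Δz = (2.7 − (-4.68)) / (3300 − 1500) m
  = 7.38°C / 1.8 km = 4.1°C/km

4.1°C/km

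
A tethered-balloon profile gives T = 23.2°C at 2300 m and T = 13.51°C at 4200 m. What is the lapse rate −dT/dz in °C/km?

Γ = −ΔT/Δz = (23.2 − 13.51) / (4200 − 2300) m
  = 9.69°C / 1.9 km = 5.1°C/km

5.1°C/km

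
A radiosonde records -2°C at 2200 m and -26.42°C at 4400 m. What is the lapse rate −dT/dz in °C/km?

Γ = −ΔT/Δz = (-2 − (-26.42)) / (4400 − 2200) m
  = 24.42°C / 2.2 km = 11.1°C/km

11.1°C/km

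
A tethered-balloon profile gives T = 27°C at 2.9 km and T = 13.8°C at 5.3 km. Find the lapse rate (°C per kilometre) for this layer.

Γ = −ΔT/Δz = (27 − 13.8) / (5300 − 2900) m
  = 13.2°C / 2.4 km = 5.5°C/km

5.5°C/km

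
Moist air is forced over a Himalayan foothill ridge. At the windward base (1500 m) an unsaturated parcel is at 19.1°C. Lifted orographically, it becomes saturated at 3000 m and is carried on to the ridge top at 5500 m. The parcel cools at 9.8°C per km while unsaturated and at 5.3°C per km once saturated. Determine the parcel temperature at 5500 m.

-8.85°C

Dry to 3000 m: -9.8 × 1.5 km = -14.7°C, so T = 4.4°C.
Saturated to 5500 m: -5.3 × 2.5 km = -13.25°C, so T = -8.85°C.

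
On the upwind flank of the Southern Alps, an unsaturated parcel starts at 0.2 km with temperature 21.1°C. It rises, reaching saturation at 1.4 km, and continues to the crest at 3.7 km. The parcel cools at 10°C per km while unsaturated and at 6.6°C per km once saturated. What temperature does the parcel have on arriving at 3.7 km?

Dry to 1400 m: -10 × 1.2 km = -12°C, so T = 9.1°C.
Saturated to 3700 m: -6.6 × 2.3 km = -15.18°C, so T = -6.08°C.

-6.08°C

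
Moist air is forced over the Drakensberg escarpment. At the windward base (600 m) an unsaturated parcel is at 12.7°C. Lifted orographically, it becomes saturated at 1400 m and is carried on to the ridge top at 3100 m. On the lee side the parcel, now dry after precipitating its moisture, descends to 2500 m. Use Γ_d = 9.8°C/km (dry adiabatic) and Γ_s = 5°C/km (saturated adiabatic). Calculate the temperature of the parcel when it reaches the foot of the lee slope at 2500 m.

2.24°C

600–1400 m, dry: Δz = 0.8 km ⇒ ΔT = -7.84°C; T = 4.86°C
1400–3100 m, saturated: Δz = 1.7 km ⇒ ΔT = -8.5°C; T = -3.64°C
3100–2500 m, dry descent: Δz = 0.6 km ⇒ ΔT = +5.88°C; T = 2.24°C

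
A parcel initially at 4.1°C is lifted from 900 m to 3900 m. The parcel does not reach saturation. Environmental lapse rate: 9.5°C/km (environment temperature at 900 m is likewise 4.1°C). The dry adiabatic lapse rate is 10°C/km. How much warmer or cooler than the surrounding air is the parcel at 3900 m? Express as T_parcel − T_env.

Parcel:
  Dry to 3900 m: -10 × 3 km = -30°C, so T = -25.9°C.
Environment:
  Environment to 3900 m: -9.5 × 3 km = -28.5°C, so T = -24.4°C.
T_parcel − T_env = -25.9 − (-24.4) = -1.5°C

-1.5°C (parcel cooler than environment)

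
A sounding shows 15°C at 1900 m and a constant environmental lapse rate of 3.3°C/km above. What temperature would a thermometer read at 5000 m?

4.77°C

From 1900 m to 5000 m (environmental): cools by 3.3 × 3.1 = 10.23°C, giving 4.77°C.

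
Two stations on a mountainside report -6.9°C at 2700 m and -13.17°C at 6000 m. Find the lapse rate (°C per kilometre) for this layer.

1.9°C/km

Γ = −ΔT/Δz = (-6.9 − (-13.17)) / (6000 − 2700) m
  = 6.27°C / 3.3 km = 1.9°C/km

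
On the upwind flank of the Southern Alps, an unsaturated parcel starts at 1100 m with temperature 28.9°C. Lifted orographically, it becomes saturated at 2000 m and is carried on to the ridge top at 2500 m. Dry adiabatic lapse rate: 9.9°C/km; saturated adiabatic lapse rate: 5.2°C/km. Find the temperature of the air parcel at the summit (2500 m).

17.39°C

1100 → 2000 m (dry, 9.9°C/km): ΔT = -9.9 × 0.9 = -8.91°C → T = 19.99°C
2000 → 2500 m (saturated, 5.2°C/km): ΔT = -5.2 × 0.5 = -2.6°C → T = 17.39°C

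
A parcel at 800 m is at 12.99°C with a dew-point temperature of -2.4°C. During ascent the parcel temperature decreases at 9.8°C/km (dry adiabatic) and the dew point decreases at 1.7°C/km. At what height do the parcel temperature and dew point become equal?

T and T_d converge at 9.8 − 1.7 = 8.1°C per km
Height above start = (12.99 − (-2.4)) / 8.1 = 1.9 km
LCL altitude = 800 m + 1900 m = 2700 m

2700 m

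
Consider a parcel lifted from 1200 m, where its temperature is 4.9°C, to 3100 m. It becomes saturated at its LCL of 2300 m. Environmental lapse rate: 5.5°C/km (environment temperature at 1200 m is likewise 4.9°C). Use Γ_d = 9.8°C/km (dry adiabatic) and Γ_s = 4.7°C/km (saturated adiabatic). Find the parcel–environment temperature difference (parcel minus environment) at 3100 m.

-4.09°C (parcel cooler than environment)

Parcel:
  1200–2300 m, dry: Δz = 1.1 km ⇒ ΔT = -10.78°C; T = -5.88°C
  2300–3100 m, saturated: Δz = 0.8 km ⇒ ΔT = -3.76°C; T = -9.64°C
Environment:
  1200–3100 m, environment: Δz = 1.9 km ⇒ ΔT = -10.45°C; T = -5.55°C
T_parcel − T_env = -9.64 − (-5.55) = -4.09°C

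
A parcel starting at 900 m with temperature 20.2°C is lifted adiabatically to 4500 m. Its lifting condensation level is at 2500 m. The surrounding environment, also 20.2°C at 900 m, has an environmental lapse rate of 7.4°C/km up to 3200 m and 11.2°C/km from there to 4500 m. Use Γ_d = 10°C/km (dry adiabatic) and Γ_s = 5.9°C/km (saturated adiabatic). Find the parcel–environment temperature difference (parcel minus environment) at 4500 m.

+3.78°C (parcel warmer than environment)

Parcel:
  Dry to 2500 m: -10 × 1.6 km = -16°C, so T = 4.2°C.
  Saturated to 4500 m: -5.9 × 2 km = -11.8°C, so T = -7.6°C.
Environment:
  Environment, lower layer to 3200 m: -7.4 × 2.3 km = -17.02°C, so T = 3.18°C.
  Environment, upper layer to 4500 m: -11.2 × 1.3 km = -14.56°C, so T = -11.38°C.
T_parcel − T_env = -7.6 − (-11.38) = +3.78°C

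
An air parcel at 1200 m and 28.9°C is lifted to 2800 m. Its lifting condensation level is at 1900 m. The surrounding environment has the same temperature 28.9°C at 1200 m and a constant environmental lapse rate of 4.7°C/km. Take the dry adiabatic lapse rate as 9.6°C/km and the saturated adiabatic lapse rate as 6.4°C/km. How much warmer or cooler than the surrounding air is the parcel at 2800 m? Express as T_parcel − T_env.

Parcel:
  1200–1900 m, dry: Δz = 0.7 km ⇒ ΔT = -6.72°C; T = 22.18°C
  1900–2800 m, saturated: Δz = 0.9 km ⇒ ΔT = -5.76°C; T = 16.42°C
Environment:
  1200–2800 m, environment: Δz = 1.6 km ⇒ ΔT = -7.52°C; T = 21.38°C
T_parcel − T_env = 16.42 − 21.38 = -4.96°C

-4.96°C (parcel cooler than environment)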